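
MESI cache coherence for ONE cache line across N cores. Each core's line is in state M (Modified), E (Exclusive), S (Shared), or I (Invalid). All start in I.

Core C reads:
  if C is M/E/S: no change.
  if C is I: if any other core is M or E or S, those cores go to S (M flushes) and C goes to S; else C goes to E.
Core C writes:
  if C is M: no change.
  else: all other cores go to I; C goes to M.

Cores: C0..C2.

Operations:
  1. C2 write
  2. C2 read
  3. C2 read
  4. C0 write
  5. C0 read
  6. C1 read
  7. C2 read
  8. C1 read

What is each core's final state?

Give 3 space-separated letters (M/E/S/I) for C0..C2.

Answer: S S S

Derivation:
Op 1: C2 write [C2 write: invalidate none -> C2=M] -> [I,I,M]
Op 2: C2 read [C2 read: already in M, no change] -> [I,I,M]
Op 3: C2 read [C2 read: already in M, no change] -> [I,I,M]
Op 4: C0 write [C0 write: invalidate ['C2=M'] -> C0=M] -> [M,I,I]
Op 5: C0 read [C0 read: already in M, no change] -> [M,I,I]
Op 6: C1 read [C1 read from I: others=['C0=M'] -> C1=S, others downsized to S] -> [S,S,I]
Op 7: C2 read [C2 read from I: others=['C0=S', 'C1=S'] -> C2=S, others downsized to S] -> [S,S,S]
Op 8: C1 read [C1 read: already in S, no change] -> [S,S,S]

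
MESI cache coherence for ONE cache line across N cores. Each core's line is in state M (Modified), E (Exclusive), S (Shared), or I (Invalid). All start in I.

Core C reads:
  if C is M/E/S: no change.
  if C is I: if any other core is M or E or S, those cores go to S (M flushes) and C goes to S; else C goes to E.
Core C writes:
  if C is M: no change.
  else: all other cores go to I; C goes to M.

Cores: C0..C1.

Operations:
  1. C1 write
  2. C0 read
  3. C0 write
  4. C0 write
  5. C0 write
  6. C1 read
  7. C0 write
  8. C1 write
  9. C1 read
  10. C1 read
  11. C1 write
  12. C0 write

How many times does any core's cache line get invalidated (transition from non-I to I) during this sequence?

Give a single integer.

Answer: 4

Derivation:
Op 1: C1 write [C1 write: invalidate none -> C1=M] -> [I,M] (invalidations this op: 0; running total: 0)
Op 2: C0 read [C0 read from I: others=['C1=M'] -> C0=S, others downsized to S] -> [S,S] (invalidations this op: 0; running total: 0)
Op 3: C0 write [C0 write: invalidate ['C1=S'] -> C0=M] -> [M,I] (invalidations this op: 1; running total: 1)
Op 4: C0 write [C0 write: already M (modified), no change] -> [M,I] (invalidations this op: 0; running total: 1)
Op 5: C0 write [C0 write: already M (modified), no change] -> [M,I] (invalidations this op: 0; running total: 1)
Op 6: C1 read [C1 read from I: others=['C0=M'] -> C1=S, others downsized to S] -> [S,S] (invalidations this op: 0; running total: 1)
Op 7: C0 write [C0 write: invalidate ['C1=S'] -> C0=M] -> [M,I] (invalidations this op: 1; running total: 2)
Op 8: C1 write [C1 write: invalidate ['C0=M'] -> C1=M] -> [I,M] (invalidations this op: 1; running total: 3)
Op 9: C1 read [C1 read: already in M, no change] -> [I,M] (invalidations this op: 0; running total: 3)
Op 10: C1 read [C1 read: already in M, no change] -> [I,M] (invalidations this op: 0; running total: 3)
Op 11: C1 write [C1 write: already M (modified), no change] -> [I,M] (invalidations this op: 0; running total: 3)
Op 12: C0 write [C0 write: invalidate ['C1=M'] -> C0=M] -> [M,I] (invalidations this op: 1; running total: 4)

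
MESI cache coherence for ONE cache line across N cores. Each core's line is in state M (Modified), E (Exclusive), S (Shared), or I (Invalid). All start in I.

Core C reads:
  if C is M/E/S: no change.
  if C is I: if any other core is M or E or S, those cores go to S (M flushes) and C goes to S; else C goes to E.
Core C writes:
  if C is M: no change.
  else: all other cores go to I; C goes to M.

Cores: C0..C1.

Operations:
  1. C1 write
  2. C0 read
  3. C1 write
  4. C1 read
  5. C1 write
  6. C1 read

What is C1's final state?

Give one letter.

Answer: M

Derivation:
Op 1: C1 write [C1 write: invalidate none -> C1=M] -> [I,M]
Op 2: C0 read [C0 read from I: others=['C1=M'] -> C0=S, others downsized to S] -> [S,S]
Op 3: C1 write [C1 write: invalidate ['C0=S'] -> C1=M] -> [I,M]
Op 4: C1 read [C1 read: already in M, no change] -> [I,M]
Op 5: C1 write [C1 write: already M (modified), no change] -> [I,M]
Op 6: C1 read [C1 read: already in M, no change] -> [I,M]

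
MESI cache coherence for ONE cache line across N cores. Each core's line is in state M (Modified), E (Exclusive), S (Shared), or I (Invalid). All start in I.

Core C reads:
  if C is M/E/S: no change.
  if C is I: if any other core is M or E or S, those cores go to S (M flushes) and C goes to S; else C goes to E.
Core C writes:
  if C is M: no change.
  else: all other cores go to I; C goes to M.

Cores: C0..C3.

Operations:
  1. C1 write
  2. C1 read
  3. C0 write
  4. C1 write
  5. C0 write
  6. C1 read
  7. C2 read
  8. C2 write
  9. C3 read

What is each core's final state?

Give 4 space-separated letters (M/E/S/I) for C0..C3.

Op 1: C1 write [C1 write: invalidate none -> C1=M] -> [I,M,I,I]
Op 2: C1 read [C1 read: already in M, no change] -> [I,M,I,I]
Op 3: C0 write [C0 write: invalidate ['C1=M'] -> C0=M] -> [M,I,I,I]
Op 4: C1 write [C1 write: invalidate ['C0=M'] -> C1=M] -> [I,M,I,I]
Op 5: C0 write [C0 write: invalidate ['C1=M'] -> C0=M] -> [M,I,I,I]
Op 6: C1 read [C1 read from I: others=['C0=M'] -> C1=S, others downsized to S] -> [S,S,I,I]
Op 7: C2 read [C2 read from I: others=['C0=S', 'C1=S'] -> C2=S, others downsized to S] -> [S,S,S,I]
Op 8: C2 write [C2 write: invalidate ['C0=S', 'C1=S'] -> C2=M] -> [I,I,M,I]
Op 9: C3 read [C3 read from I: others=['C2=M'] -> C3=S, others downsized to S] -> [I,I,S,S]

Answer: I I S S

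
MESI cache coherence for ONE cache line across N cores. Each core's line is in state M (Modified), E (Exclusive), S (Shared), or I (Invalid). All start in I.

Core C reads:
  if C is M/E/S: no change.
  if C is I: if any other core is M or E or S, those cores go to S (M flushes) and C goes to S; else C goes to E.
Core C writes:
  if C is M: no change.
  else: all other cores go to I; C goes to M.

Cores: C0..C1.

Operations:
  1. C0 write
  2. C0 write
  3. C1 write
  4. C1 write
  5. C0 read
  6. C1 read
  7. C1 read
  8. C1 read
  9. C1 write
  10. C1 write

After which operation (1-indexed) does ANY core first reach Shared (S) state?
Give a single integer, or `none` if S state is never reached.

Answer: 5

Derivation:
Op 1: C0 write [C0 write: invalidate none -> C0=M] -> [M,I]
Op 2: C0 write [C0 write: already M (modified), no change] -> [M,I]
Op 3: C1 write [C1 write: invalidate ['C0=M'] -> C1=M] -> [I,M]
Op 4: C1 write [C1 write: already M (modified), no change] -> [I,M]
Op 5: C0 read [C0 read from I: others=['C1=M'] -> C0=S, others downsized to S] -> [S,S]
  -> First S state at op 5; remaining ops need not be traced.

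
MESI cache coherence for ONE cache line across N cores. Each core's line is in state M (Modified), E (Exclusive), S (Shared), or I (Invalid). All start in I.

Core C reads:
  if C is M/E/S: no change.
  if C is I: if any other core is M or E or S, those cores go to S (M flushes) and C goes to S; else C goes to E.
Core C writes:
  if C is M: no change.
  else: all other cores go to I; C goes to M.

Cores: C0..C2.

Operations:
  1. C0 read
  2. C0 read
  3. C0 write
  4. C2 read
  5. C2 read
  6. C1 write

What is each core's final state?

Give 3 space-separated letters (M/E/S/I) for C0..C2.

Op 1: C0 read [C0 read from I: no other sharers -> C0=E (exclusive)] -> [E,I,I]
Op 2: C0 read [C0 read: already in E, no change] -> [E,I,I]
Op 3: C0 write [C0 write: invalidate none -> C0=M] -> [M,I,I]
Op 4: C2 read [C2 read from I: others=['C0=M'] -> C2=S, others downsized to S] -> [S,I,S]
Op 5: C2 read [C2 read: already in S, no change] -> [S,I,S]
Op 6: C1 write [C1 write: invalidate ['C0=S', 'C2=S'] -> C1=M] -> [I,M,I]

Answer: I M I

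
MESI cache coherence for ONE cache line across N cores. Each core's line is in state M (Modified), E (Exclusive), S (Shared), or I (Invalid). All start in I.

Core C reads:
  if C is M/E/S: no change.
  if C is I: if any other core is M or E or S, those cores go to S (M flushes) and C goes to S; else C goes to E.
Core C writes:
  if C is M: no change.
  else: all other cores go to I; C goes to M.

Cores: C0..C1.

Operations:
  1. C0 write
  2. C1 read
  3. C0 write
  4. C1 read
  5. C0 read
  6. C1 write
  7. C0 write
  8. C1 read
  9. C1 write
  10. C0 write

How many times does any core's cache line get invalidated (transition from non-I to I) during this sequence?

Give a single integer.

Answer: 5

Derivation:
Op 1: C0 write [C0 write: invalidate none -> C0=M] -> [M,I] (invalidations this op: 0; running total: 0)
Op 2: C1 read [C1 read from I: others=['C0=M'] -> C1=S, others downsized to S] -> [S,S] (invalidations this op: 0; running total: 0)
Op 3: C0 write [C0 write: invalidate ['C1=S'] -> C0=M] -> [M,I] (invalidations this op: 1; running total: 1)
Op 4: C1 read [C1 read from I: others=['C0=M'] -> C1=S, others downsized to S] -> [S,S] (invalidations this op: 0; running total: 1)
Op 5: C0 read [C0 read: already in S, no change] -> [S,S] (invalidations this op: 0; running total: 1)
Op 6: C1 write [C1 write: invalidate ['C0=S'] -> C1=M] -> [I,M] (invalidations this op: 1; running total: 2)
Op 7: C0 write [C0 write: invalidate ['C1=M'] -> C0=M] -> [M,I] (invalidations this op: 1; running total: 3)
Op 8: C1 read [C1 read from I: others=['C0=M'] -> C1=S, others downsized to S] -> [S,S] (invalidations this op: 0; running total: 3)
Op 9: C1 write [C1 write: invalidate ['C0=S'] -> C1=M] -> [I,M] (invalidations this op: 1; running total: 4)
Op 10: C0 write [C0 write: invalidate ['C1=M'] -> C0=M] -> [M,I] (invalidations this op: 1; running total: 5)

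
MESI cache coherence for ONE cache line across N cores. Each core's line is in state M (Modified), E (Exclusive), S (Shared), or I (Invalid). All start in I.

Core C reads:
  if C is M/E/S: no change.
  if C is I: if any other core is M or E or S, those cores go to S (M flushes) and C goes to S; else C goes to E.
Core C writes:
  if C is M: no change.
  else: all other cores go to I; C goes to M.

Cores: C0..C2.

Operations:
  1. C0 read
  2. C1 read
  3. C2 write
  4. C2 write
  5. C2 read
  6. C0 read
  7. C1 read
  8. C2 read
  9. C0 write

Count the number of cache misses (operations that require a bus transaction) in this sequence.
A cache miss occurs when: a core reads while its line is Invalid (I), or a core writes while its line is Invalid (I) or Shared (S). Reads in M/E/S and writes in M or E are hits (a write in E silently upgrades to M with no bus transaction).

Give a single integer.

Answer: 6

Derivation:
Op 1: C0 read [C0 read from I: no other sharers -> C0=E (exclusive)] -> [E,I,I] [MISS #1: read from I]
Op 2: C1 read [C1 read from I: others=['C0=E'] -> C1=S, others downsized to S] -> [S,S,I] [MISS #2: read from I]
Op 3: C2 write [C2 write: invalidate ['C0=S', 'C1=S'] -> C2=M] -> [I,I,M] [MISS #3: write from I]
Op 4: C2 write [C2 write: already M (modified), no change] -> [I,I,M] [hit: write from M]
Op 5: C2 read [C2 read: already in M, no change] -> [I,I,M] [hit: read from M]
Op 6: C0 read [C0 read from I: others=['C2=M'] -> C0=S, others downsized to S] -> [S,I,S] [MISS #4: read from I]
Op 7: C1 read [C1 read from I: others=['C0=S', 'C2=S'] -> C1=S, others downsized to S] -> [S,S,S] [MISS #5: read from I]
Op 8: C2 read [C2 read: already in S, no change] -> [S,S,S] [hit: read from S]
Op 9: C0 write [C0 write: invalidate ['C1=S', 'C2=S'] -> C0=M] -> [M,I,I] [MISS #6: write from S]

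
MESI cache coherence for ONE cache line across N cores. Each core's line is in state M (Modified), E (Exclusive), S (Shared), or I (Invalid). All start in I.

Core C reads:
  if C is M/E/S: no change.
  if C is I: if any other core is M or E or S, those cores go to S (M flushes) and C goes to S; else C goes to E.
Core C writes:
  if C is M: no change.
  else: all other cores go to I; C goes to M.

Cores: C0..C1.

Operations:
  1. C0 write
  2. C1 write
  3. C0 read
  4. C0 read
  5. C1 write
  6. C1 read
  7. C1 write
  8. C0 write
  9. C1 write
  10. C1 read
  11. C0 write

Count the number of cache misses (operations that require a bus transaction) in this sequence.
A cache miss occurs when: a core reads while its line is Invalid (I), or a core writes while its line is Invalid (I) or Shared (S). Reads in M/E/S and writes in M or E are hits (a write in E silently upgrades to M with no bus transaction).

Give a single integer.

Op 1: C0 write [C0 write: invalidate none -> C0=M] -> [M,I] [MISS #1: write from I]
Op 2: C1 write [C1 write: invalidate ['C0=M'] -> C1=M] -> [I,M] [MISS #2: write from I]
Op 3: C0 read [C0 read from I: others=['C1=M'] -> C0=S, others downsized to S] -> [S,S] [MISS #3: read from I]
Op 4: C0 read [C0 read: already in S, no change] -> [S,S] [hit: read from S]
Op 5: C1 write [C1 write: invalidate ['C0=S'] -> C1=M] -> [I,M] [MISS #4: write from S]
Op 6: C1 read [C1 read: already in M, no change] -> [I,M] [hit: read from M]
Op 7: C1 write [C1 write: already M (modified), no change] -> [I,M] [hit: write from M]
Op 8: C0 write [C0 write: invalidate ['C1=M'] -> C0=M] -> [M,I] [MISS #5: write from I]
Op 9: C1 write [C1 write: invalidate ['C0=M'] -> C1=M] -> [I,M] [MISS #6: write from I]
Op 10: C1 read [C1 read: already in M, no change] -> [I,M] [hit: read from M]
Op 11: C0 write [C0 write: invalidate ['C1=M'] -> C0=M] -> [M,I] [MISS #7: write from I]

Answer: 7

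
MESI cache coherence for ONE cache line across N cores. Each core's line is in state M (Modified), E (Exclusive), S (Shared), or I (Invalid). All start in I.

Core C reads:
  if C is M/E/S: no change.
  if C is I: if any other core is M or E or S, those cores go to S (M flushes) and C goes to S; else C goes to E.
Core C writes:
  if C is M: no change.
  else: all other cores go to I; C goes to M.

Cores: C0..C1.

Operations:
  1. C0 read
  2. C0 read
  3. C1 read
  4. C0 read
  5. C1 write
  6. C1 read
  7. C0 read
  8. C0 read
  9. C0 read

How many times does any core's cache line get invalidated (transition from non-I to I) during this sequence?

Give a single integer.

Answer: 1

Derivation:
Op 1: C0 read [C0 read from I: no other sharers -> C0=E (exclusive)] -> [E,I] (invalidations this op: 0; running total: 0)
Op 2: C0 read [C0 read: already in E, no change] -> [E,I] (invalidations this op: 0; running total: 0)
Op 3: C1 read [C1 read from I: others=['C0=E'] -> C1=S, others downsized to S] -> [S,S] (invalidations this op: 0; running total: 0)
Op 4: C0 read [C0 read: already in S, no change] -> [S,S] (invalidations this op: 0; running total: 0)
Op 5: C1 write [C1 write: invalidate ['C0=S'] -> C1=M] -> [I,M] (invalidations this op: 1; running total: 1)
Op 6: C1 read [C1 read: already in M, no change] -> [I,M] (invalidations this op: 0; running total: 1)
Op 7: C0 read [C0 read from I: others=['C1=M'] -> C0=S, others downsized to S] -> [S,S] (invalidations this op: 0; running total: 1)
Op 8: C0 read [C0 read: already in S, no change] -> [S,S] (invalidations this op: 0; running total: 1)
Op 9: C0 read [C0 read: already in S, no change] -> [S,S] (invalidations this op: 0; running total: 1)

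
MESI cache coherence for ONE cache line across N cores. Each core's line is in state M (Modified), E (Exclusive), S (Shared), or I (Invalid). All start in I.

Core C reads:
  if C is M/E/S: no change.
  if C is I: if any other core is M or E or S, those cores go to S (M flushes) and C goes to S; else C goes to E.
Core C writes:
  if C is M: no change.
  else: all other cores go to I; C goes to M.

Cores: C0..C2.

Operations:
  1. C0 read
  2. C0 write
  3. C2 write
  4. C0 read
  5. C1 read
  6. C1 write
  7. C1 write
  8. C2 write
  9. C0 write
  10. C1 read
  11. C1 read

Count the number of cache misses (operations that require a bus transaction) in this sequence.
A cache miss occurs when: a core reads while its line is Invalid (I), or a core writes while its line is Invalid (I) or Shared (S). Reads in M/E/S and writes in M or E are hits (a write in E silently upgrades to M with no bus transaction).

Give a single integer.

Op 1: C0 read [C0 read from I: no other sharers -> C0=E (exclusive)] -> [E,I,I] [MISS #1: read from I]
Op 2: C0 write [C0 write: invalidate none -> C0=M] -> [M,I,I] [hit: write from E is a silent E->M upgrade, no bus transaction]
Op 3: C2 write [C2 write: invalidate ['C0=M'] -> C2=M] -> [I,I,M] [MISS #2: write from I]
Op 4: C0 read [C0 read from I: others=['C2=M'] -> C0=S, others downsized to S] -> [S,I,S] [MISS #3: read from I]
Op 5: C1 read [C1 read from I: others=['C0=S', 'C2=S'] -> C1=S, others downsized to S] -> [S,S,S] [MISS #4: read from I]
Op 6: C1 write [C1 write: invalidate ['C0=S', 'C2=S'] -> C1=M] -> [I,M,I] [MISS #5: write from S]
Op 7: C1 write [C1 write: already M (modified), no change] -> [I,M,I] [hit: write from M]
Op 8: C2 write [C2 write: invalidate ['C1=M'] -> C2=M] -> [I,I,M] [MISS #6: write from I]
Op 9: C0 write [C0 write: invalidate ['C2=M'] -> C0=M] -> [M,I,I] [MISS #7: write from I]
Op 10: C1 read [C1 read from I: others=['C0=M'] -> C1=S, others downsized to S] -> [S,S,I] [MISS #8: read from I]
Op 11: C1 read [C1 read: already in S, no change] -> [S,S,I] [hit: read from S]

Answer: 8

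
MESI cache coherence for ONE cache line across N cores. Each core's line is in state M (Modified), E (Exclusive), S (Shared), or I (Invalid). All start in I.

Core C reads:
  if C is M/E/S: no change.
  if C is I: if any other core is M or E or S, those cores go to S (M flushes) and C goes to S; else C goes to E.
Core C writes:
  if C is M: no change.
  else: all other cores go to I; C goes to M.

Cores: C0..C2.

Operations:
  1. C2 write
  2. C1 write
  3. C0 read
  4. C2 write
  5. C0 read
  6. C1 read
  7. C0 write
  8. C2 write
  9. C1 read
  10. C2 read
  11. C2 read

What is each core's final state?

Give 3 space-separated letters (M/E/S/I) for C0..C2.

Op 1: C2 write [C2 write: invalidate none -> C2=M] -> [I,I,M]
Op 2: C1 write [C1 write: invalidate ['C2=M'] -> C1=M] -> [I,M,I]
Op 3: C0 read [C0 read from I: others=['C1=M'] -> C0=S, others downsized to S] -> [S,S,I]
Op 4: C2 write [C2 write: invalidate ['C0=S', 'C1=S'] -> C2=M] -> [I,I,M]
Op 5: C0 read [C0 read from I: others=['C2=M'] -> C0=S, others downsized to S] -> [S,I,S]
Op 6: C1 read [C1 read from I: others=['C0=S', 'C2=S'] -> C1=S, others downsized to S] -> [S,S,S]
Op 7: C0 write [C0 write: invalidate ['C1=S', 'C2=S'] -> C0=M] -> [M,I,I]
Op 8: C2 write [C2 write: invalidate ['C0=M'] -> C2=M] -> [I,I,M]
Op 9: C1 read [C1 read from I: others=['C2=M'] -> C1=S, others downsized to S] -> [I,S,S]
Op 10: C2 read [C2 read: already in S, no change] -> [I,S,S]
Op 11: C2 read [C2 read: already in S, no change] -> [I,S,S]

Answer: I S S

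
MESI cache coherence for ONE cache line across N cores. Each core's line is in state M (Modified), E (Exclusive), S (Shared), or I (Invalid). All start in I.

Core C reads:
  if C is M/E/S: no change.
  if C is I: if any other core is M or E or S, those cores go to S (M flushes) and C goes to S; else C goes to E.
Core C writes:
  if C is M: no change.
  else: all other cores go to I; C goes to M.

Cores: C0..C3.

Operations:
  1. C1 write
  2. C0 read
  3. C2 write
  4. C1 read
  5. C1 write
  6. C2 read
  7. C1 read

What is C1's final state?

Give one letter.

Answer: S

Derivation:
Op 1: C1 write [C1 write: invalidate none -> C1=M] -> [I,M,I,I]
Op 2: C0 read [C0 read from I: others=['C1=M'] -> C0=S, others downsized to S] -> [S,S,I,I]
Op 3: C2 write [C2 write: invalidate ['C0=S', 'C1=S'] -> C2=M] -> [I,I,M,I]
Op 4: C1 read [C1 read from I: others=['C2=M'] -> C1=S, others downsized to S] -> [I,S,S,I]
Op 5: C1 write [C1 write: invalidate ['C2=S'] -> C1=M] -> [I,M,I,I]
Op 6: C2 read [C2 read from I: others=['C1=M'] -> C2=S, others downsized to S] -> [I,S,S,I]
Op 7: C1 read [C1 read: already in S, no change] -> [I,S,S,I]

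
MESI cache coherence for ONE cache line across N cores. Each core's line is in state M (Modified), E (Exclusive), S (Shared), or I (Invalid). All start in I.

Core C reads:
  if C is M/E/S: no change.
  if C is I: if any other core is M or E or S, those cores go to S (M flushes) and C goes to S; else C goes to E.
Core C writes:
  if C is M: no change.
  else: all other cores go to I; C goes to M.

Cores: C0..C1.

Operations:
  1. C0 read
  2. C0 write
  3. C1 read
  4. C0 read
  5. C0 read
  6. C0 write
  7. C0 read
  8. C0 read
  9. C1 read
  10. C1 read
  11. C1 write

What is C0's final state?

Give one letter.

Op 1: C0 read [C0 read from I: no other sharers -> C0=E (exclusive)] -> [E,I]
Op 2: C0 write [C0 write: invalidate none -> C0=M] -> [M,I]
Op 3: C1 read [C1 read from I: others=['C0=M'] -> C1=S, others downsized to S] -> [S,S]
Op 4: C0 read [C0 read: already in S, no change] -> [S,S]
Op 5: C0 read [C0 read: already in S, no change] -> [S,S]
Op 6: C0 write [C0 write: invalidate ['C1=S'] -> C0=M] -> [M,I]
Op 7: C0 read [C0 read: already in M, no change] -> [M,I]
Op 8: C0 read [C0 read: already in M, no change] -> [M,I]
Op 9: C1 read [C1 read from I: others=['C0=M'] -> C1=S, others downsized to S] -> [S,S]
Op 10: C1 read [C1 read: already in S, no change] -> [S,S]
Op 11: C1 write [C1 write: invalidate ['C0=S'] -> C1=M] -> [I,M]

Answer: I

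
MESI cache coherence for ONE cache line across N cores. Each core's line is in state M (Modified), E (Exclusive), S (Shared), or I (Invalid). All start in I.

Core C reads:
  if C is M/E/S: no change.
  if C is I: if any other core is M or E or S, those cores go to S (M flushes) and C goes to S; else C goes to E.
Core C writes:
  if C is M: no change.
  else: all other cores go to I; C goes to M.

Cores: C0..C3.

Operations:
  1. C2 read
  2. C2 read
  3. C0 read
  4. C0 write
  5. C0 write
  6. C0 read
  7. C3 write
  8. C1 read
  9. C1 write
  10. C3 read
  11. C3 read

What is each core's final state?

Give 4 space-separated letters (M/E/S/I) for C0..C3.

Answer: I S I S

Derivation:
Op 1: C2 read [C2 read from I: no other sharers -> C2=E (exclusive)] -> [I,I,E,I]
Op 2: C2 read [C2 read: already in E, no change] -> [I,I,E,I]
Op 3: C0 read [C0 read from I: others=['C2=E'] -> C0=S, others downsized to S] -> [S,I,S,I]
Op 4: C0 write [C0 write: invalidate ['C2=S'] -> C0=M] -> [M,I,I,I]
Op 5: C0 write [C0 write: already M (modified), no change] -> [M,I,I,I]
Op 6: C0 read [C0 read: already in M, no change] -> [M,I,I,I]
Op 7: C3 write [C3 write: invalidate ['C0=M'] -> C3=M] -> [I,I,I,M]
Op 8: C1 read [C1 read from I: others=['C3=M'] -> C1=S, others downsized to S] -> [I,S,I,S]
Op 9: C1 write [C1 write: invalidate ['C3=S'] -> C1=M] -> [I,M,I,I]
Op 10: C3 read [C3 read from I: others=['C1=M'] -> C3=S, others downsized to S] -> [I,S,I,S]
Op 11: C3 read [C3 read: already in S, no change] -> [I,S,I,S]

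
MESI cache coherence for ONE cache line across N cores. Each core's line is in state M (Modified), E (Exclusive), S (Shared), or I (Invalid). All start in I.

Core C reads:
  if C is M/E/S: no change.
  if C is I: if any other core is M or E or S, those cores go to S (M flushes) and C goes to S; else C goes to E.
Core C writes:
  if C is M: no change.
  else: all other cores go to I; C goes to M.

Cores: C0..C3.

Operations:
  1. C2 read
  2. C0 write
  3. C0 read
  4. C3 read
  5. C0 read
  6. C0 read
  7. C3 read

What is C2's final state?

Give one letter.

Op 1: C2 read [C2 read from I: no other sharers -> C2=E (exclusive)] -> [I,I,E,I]
Op 2: C0 write [C0 write: invalidate ['C2=E'] -> C0=M] -> [M,I,I,I]
Op 3: C0 read [C0 read: already in M, no change] -> [M,I,I,I]
Op 4: C3 read [C3 read from I: others=['C0=M'] -> C3=S, others downsized to S] -> [S,I,I,S]
Op 5: C0 read [C0 read: already in S, no change] -> [S,I,I,S]
Op 6: C0 read [C0 read: already in S, no change] -> [S,I,I,S]
Op 7: C3 read [C3 read: already in S, no change] -> [S,I,I,S]

Answer: I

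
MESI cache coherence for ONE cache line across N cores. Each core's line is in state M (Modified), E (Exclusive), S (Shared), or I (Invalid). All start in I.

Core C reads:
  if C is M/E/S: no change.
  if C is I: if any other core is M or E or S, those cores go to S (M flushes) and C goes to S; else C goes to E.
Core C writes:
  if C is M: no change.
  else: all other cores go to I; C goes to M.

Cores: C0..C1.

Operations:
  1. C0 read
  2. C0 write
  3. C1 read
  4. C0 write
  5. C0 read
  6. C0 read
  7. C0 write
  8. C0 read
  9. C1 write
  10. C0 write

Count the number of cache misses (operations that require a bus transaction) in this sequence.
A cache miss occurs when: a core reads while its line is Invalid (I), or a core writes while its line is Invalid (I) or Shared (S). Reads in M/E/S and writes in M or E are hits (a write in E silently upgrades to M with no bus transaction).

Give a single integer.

Answer: 5

Derivation:
Op 1: C0 read [C0 read from I: no other sharers -> C0=E (exclusive)] -> [E,I] [MISS #1: read from I]
Op 2: C0 write [C0 write: invalidate none -> C0=M] -> [M,I] [hit: write from E is a silent E->M upgrade, no bus transaction]
Op 3: C1 read [C1 read from I: others=['C0=M'] -> C1=S, others downsized to S] -> [S,S] [MISS #2: read from I]
Op 4: C0 write [C0 write: invalidate ['C1=S'] -> C0=M] -> [M,I] [MISS #3: write from S]
Op 5: C0 read [C0 read: already in M, no change] -> [M,I] [hit: read from M]
Op 6: C0 read [C0 read: already in M, no change] -> [M,I] [hit: read from M]
Op 7: C0 write [C0 write: already M (modified), no change] -> [M,I] [hit: write from M]
Op 8: C0 read [C0 read: already in M, no change] -> [M,I] [hit: read from M]
Op 9: C1 write [C1 write: invalidate ['C0=M'] -> C1=M] -> [I,M] [MISS #4: write from I]
Op 10: C0 write [C0 write: invalidate ['C1=M'] -> C0=M] -> [M,I] [MISS #5: write from I]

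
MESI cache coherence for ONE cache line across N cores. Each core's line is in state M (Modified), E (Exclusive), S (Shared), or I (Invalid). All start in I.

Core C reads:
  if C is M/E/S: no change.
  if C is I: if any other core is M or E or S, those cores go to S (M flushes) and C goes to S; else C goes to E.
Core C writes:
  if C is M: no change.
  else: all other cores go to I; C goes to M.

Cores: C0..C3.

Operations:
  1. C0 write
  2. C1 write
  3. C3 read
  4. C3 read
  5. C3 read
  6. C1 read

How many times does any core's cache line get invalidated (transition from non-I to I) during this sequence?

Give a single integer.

Op 1: C0 write [C0 write: invalidate none -> C0=M] -> [M,I,I,I] (invalidations this op: 0; running total: 0)
Op 2: C1 write [C1 write: invalidate ['C0=M'] -> C1=M] -> [I,M,I,I] (invalidations this op: 1; running total: 1)
Op 3: C3 read [C3 read from I: others=['C1=M'] -> C3=S, others downsized to S] -> [I,S,I,S] (invalidations this op: 0; running total: 1)
Op 4: C3 read [C3 read: already in S, no change] -> [I,S,I,S] (invalidations this op: 0; running total: 1)
Op 5: C3 read [C3 read: already in S, no change] -> [I,S,I,S] (invalidations this op: 0; running total: 1)
Op 6: C1 read [C1 read: already in S, no change] -> [I,S,I,S] (invalidations this op: 0; running total: 1)

Answer: 1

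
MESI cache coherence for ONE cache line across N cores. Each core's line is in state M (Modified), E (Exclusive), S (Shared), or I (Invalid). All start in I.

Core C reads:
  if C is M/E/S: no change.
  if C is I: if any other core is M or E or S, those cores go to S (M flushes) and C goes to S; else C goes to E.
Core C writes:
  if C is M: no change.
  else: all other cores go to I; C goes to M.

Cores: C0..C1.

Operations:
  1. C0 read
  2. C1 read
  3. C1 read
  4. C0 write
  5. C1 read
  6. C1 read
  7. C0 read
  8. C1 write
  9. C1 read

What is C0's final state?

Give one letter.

Op 1: C0 read [C0 read from I: no other sharers -> C0=E (exclusive)] -> [E,I]
Op 2: C1 read [C1 read from I: others=['C0=E'] -> C1=S, others downsized to S] -> [S,S]
Op 3: C1 read [C1 read: already in S, no change] -> [S,S]
Op 4: C0 write [C0 write: invalidate ['C1=S'] -> C0=M] -> [M,I]
Op 5: C1 read [C1 read from I: others=['C0=M'] -> C1=S, others downsized to S] -> [S,S]
Op 6: C1 read [C1 read: already in S, no change] -> [S,S]
Op 7: C0 read [C0 read: already in S, no change] -> [S,S]
Op 8: C1 write [C1 write: invalidate ['C0=S'] -> C1=M] -> [I,M]
Op 9: C1 read [C1 read: already in M, no change] -> [I,M]

Answer: I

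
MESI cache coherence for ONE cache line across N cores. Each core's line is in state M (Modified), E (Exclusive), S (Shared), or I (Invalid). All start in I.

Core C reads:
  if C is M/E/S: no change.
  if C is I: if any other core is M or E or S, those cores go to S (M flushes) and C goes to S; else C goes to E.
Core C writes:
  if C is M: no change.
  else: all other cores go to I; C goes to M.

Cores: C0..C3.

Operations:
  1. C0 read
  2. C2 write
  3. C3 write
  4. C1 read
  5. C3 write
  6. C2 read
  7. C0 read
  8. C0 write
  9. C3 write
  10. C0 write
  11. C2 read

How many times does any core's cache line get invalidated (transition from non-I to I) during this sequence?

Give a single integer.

Op 1: C0 read [C0 read from I: no other sharers -> C0=E (exclusive)] -> [E,I,I,I] (invalidations this op: 0; running total: 0)
Op 2: C2 write [C2 write: invalidate ['C0=E'] -> C2=M] -> [I,I,M,I] (invalidations this op: 1; running total: 1)
Op 3: C3 write [C3 write: invalidate ['C2=M'] -> C3=M] -> [I,I,I,M] (invalidations this op: 1; running total: 2)
Op 4: C1 read [C1 read from I: others=['C3=M'] -> C1=S, others downsized to S] -> [I,S,I,S] (invalidations this op: 0; running total: 2)
Op 5: C3 write [C3 write: invalidate ['C1=S'] -> C3=M] -> [I,I,I,M] (invalidations this op: 1; running total: 3)
Op 6: C2 read [C2 read from I: others=['C3=M'] -> C2=S, others downsized to S] -> [I,I,S,S] (invalidations this op: 0; running total: 3)
Op 7: C0 read [C0 read from I: others=['C2=S', 'C3=S'] -> C0=S, others downsized to S] -> [S,I,S,S] (invalidations this op: 0; running total: 3)
Op 8: C0 write [C0 write: invalidate ['C2=S', 'C3=S'] -> C0=M] -> [M,I,I,I] (invalidations this op: 2; running total: 5)
Op 9: C3 write [C3 write: invalidate ['C0=M'] -> C3=M] -> [I,I,I,M] (invalidations this op: 1; running total: 6)
Op 10: C0 write [C0 write: invalidate ['C3=M'] -> C0=M] -> [M,I,I,I] (invalidations this op: 1; running total: 7)
Op 11: C2 read [C2 read from I: others=['C0=M'] -> C2=S, others downsized to S] -> [S,I,S,I] (invalidations this op: 0; running total: 7)

Answer: 7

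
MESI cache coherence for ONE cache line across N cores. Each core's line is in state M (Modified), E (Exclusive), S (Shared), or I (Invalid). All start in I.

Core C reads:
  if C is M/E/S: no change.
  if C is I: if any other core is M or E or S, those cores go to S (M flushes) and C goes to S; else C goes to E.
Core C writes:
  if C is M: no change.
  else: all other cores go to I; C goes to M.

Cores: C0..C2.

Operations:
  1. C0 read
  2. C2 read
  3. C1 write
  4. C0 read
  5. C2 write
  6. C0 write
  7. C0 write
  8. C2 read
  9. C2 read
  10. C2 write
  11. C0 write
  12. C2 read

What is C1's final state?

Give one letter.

Op 1: C0 read [C0 read from I: no other sharers -> C0=E (exclusive)] -> [E,I,I]
Op 2: C2 read [C2 read from I: others=['C0=E'] -> C2=S, others downsized to S] -> [S,I,S]
Op 3: C1 write [C1 write: invalidate ['C0=S', 'C2=S'] -> C1=M] -> [I,M,I]
Op 4: C0 read [C0 read from I: others=['C1=M'] -> C0=S, others downsized to S] -> [S,S,I]
Op 5: C2 write [C2 write: invalidate ['C0=S', 'C1=S'] -> C2=M] -> [I,I,M]
Op 6: C0 write [C0 write: invalidate ['C2=M'] -> C0=M] -> [M,I,I]
Op 7: C0 write [C0 write: already M (modified), no change] -> [M,I,I]
Op 8: C2 read [C2 read from I: others=['C0=M'] -> C2=S, others downsized to S] -> [S,I,S]
Op 9: C2 read [C2 read: already in S, no change] -> [S,I,S]
Op 10: C2 write [C2 write: invalidate ['C0=S'] -> C2=M] -> [I,I,M]
Op 11: C0 write [C0 write: invalidate ['C2=M'] -> C0=M] -> [M,I,I]
Op 12: C2 read [C2 read from I: others=['C0=M'] -> C2=S, others downsized to S] -> [S,I,S]

Answer: I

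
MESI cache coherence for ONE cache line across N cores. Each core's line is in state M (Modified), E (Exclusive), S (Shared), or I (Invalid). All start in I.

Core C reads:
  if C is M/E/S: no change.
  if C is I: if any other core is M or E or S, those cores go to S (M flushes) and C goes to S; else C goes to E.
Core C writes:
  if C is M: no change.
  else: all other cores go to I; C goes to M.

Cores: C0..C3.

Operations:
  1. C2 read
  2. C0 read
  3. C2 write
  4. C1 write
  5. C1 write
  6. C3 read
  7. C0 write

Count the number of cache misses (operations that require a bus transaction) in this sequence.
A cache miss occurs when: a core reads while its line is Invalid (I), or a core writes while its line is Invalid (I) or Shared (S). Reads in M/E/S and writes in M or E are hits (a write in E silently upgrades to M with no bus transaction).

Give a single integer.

Answer: 6

Derivation:
Op 1: C2 read [C2 read from I: no other sharers -> C2=E (exclusive)] -> [I,I,E,I] [MISS #1: read from I]
Op 2: C0 read [C0 read from I: others=['C2=E'] -> C0=S, others downsized to S] -> [S,I,S,I] [MISS #2: read from I]
Op 3: C2 write [C2 write: invalidate ['C0=S'] -> C2=M] -> [I,I,M,I] [MISS #3: write from S]
Op 4: C1 write [C1 write: invalidate ['C2=M'] -> C1=M] -> [I,M,I,I] [MISS #4: write from I]
Op 5: C1 write [C1 write: already M (modified), no change] -> [I,M,I,I] [hit: write from M]
Op 6: C3 read [C3 read from I: others=['C1=M'] -> C3=S, others downsized to S] -> [I,S,I,S] [MISS #5: read from I]
Op 7: C0 write [C0 write: invalidate ['C1=S', 'C3=S'] -> C0=M] -> [M,I,I,I] [MISS #6: write from I]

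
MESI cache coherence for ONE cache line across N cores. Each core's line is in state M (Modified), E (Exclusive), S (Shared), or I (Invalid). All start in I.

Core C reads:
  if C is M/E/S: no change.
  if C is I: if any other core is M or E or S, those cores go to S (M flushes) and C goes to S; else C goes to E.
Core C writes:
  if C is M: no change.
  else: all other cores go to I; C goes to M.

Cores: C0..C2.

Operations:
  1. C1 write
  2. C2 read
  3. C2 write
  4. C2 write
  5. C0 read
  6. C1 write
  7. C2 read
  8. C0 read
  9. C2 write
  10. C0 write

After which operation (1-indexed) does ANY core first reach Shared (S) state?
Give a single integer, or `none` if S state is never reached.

Answer: 2

Derivation:
Op 1: C1 write [C1 write: invalidate none -> C1=M] -> [I,M,I]
Op 2: C2 read [C2 read from I: others=['C1=M'] -> C2=S, others downsized to S] -> [I,S,S]
  -> First S state at op 2; remaining ops need not be traced.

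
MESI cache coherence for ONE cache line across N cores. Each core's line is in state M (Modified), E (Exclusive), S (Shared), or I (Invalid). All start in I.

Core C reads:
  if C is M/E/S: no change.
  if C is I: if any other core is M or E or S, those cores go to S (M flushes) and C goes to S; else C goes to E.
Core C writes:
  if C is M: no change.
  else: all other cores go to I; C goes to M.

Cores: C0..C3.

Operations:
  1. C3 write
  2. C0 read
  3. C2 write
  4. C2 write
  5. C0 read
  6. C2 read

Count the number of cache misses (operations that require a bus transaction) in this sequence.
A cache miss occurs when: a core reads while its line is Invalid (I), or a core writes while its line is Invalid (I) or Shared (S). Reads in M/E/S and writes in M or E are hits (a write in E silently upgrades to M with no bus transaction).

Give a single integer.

Answer: 4

Derivation:
Op 1: C3 write [C3 write: invalidate none -> C3=M] -> [I,I,I,M] [MISS #1: write from I]
Op 2: C0 read [C0 read from I: others=['C3=M'] -> C0=S, others downsized to S] -> [S,I,I,S] [MISS #2: read from I]
Op 3: C2 write [C2 write: invalidate ['C0=S', 'C3=S'] -> C2=M] -> [I,I,M,I] [MISS #3: write from I]
Op 4: C2 write [C2 write: already M (modified), no change] -> [I,I,M,I] [hit: write from M]
Op 5: C0 read [C0 read from I: others=['C2=M'] -> C0=S, others downsized to S] -> [S,I,S,I] [MISS #4: read from I]
Op 6: C2 read [C2 read: already in S, no change] -> [S,I,S,I] [hit: read from S]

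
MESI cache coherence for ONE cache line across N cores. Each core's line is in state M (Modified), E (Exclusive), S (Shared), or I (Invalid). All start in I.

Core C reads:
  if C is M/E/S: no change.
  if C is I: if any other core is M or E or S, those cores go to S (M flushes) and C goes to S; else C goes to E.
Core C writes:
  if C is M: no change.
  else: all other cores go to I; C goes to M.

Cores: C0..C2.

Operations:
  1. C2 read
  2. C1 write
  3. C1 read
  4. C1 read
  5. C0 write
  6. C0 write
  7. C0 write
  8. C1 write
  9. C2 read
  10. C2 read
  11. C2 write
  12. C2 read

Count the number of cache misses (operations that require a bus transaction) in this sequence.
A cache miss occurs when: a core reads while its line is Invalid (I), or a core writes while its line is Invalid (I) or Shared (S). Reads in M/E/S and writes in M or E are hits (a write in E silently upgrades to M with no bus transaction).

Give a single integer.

Op 1: C2 read [C2 read from I: no other sharers -> C2=E (exclusive)] -> [I,I,E] [MISS #1: read from I]
Op 2: C1 write [C1 write: invalidate ['C2=E'] -> C1=M] -> [I,M,I] [MISS #2: write from I]
Op 3: C1 read [C1 read: already in M, no change] -> [I,M,I] [hit: read from M]
Op 4: C1 read [C1 read: already in M, no change] -> [I,M,I] [hit: read from M]
Op 5: C0 write [C0 write: invalidate ['C1=M'] -> C0=M] -> [M,I,I] [MISS #3: write from I]
Op 6: C0 write [C0 write: already M (modified), no change] -> [M,I,I] [hit: write from M]
Op 7: C0 write [C0 write: already M (modified), no change] -> [M,I,I] [hit: write from M]
Op 8: C1 write [C1 write: invalidate ['C0=M'] -> C1=M] -> [I,M,I] [MISS #4: write from I]
Op 9: C2 read [C2 read from I: others=['C1=M'] -> C2=S, others downsized to S] -> [I,S,S] [MISS #5: read from I]
Op 10: C2 read [C2 read: already in S, no change] -> [I,S,S] [hit: read from S]
Op 11: C2 write [C2 write: invalidate ['C1=S'] -> C2=M] -> [I,I,M] [MISS #6: write from S]
Op 12: C2 read [C2 read: already in M, no change] -> [I,I,M] [hit: read from M]

Answer: 6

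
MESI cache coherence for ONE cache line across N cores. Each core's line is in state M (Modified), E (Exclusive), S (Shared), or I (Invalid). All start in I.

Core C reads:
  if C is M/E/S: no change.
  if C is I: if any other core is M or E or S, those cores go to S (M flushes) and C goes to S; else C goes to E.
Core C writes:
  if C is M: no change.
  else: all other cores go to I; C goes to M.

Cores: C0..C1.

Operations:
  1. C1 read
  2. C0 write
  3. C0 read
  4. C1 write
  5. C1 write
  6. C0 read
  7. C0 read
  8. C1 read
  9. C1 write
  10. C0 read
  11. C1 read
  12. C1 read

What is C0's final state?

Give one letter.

Answer: S

Derivation:
Op 1: C1 read [C1 read from I: no other sharers -> C1=E (exclusive)] -> [I,E]
Op 2: C0 write [C0 write: invalidate ['C1=E'] -> C0=M] -> [M,I]
Op 3: C0 read [C0 read: already in M, no change] -> [M,I]
Op 4: C1 write [C1 write: invalidate ['C0=M'] -> C1=M] -> [I,M]
Op 5: C1 write [C1 write: already M (modified), no change] -> [I,M]
Op 6: C0 read [C0 read from I: others=['C1=M'] -> C0=S, others downsized to S] -> [S,S]
Op 7: C0 read [C0 read: already in S, no change] -> [S,S]
Op 8: C1 read [C1 read: already in S, no change] -> [S,S]
Op 9: C1 write [C1 write: invalidate ['C0=S'] -> C1=M] -> [I,M]
Op 10: C0 read [C0 read from I: others=['C1=M'] -> C0=S, others downsized to S] -> [S,S]
Op 11: C1 read [C1 read: already in S, no change] -> [S,S]
Op 12: C1 read [C1 read: already in S, no change] -> [S,S]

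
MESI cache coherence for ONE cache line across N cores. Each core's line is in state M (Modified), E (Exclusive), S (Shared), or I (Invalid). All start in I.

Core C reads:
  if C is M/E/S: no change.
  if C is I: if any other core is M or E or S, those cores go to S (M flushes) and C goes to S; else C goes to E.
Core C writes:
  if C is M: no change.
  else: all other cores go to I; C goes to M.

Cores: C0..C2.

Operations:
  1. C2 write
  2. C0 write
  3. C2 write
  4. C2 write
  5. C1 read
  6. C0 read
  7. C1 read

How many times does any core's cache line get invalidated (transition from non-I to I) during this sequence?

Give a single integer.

Answer: 2

Derivation:
Op 1: C2 write [C2 write: invalidate none -> C2=M] -> [I,I,M] (invalidations this op: 0; running total: 0)
Op 2: C0 write [C0 write: invalidate ['C2=M'] -> C0=M] -> [M,I,I] (invalidations this op: 1; running total: 1)
Op 3: C2 write [C2 write: invalidate ['C0=M'] -> C2=M] -> [I,I,M] (invalidations this op: 1; running total: 2)
Op 4: C2 write [C2 write: already M (modified), no change] -> [I,I,M] (invalidations this op: 0; running total: 2)
Op 5: C1 read [C1 read from I: others=['C2=M'] -> C1=S, others downsized to S] -> [I,S,S] (invalidations this op: 0; running total: 2)
Op 6: C0 read [C0 read from I: others=['C1=S', 'C2=S'] -> C0=S, others downsized to S] -> [S,S,S] (invalidations this op: 0; running total: 2)
Op 7: C1 read [C1 read: already in S, no change] -> [S,S,S] (invalidations this op: 0; running total: 2)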